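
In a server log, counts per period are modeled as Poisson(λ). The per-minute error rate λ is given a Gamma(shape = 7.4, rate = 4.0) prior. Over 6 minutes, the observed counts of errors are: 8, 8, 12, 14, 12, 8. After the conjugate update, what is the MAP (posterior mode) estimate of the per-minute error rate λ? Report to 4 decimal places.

With a Gamma(shape α, rate β) prior, the Poisson likelihood is conjugate: the posterior is Gamma(α + ΣXᵢ, β + n).
Sum of counts S = 62 over n = 6 minutes.
Posterior: Gamma(α+S, β+n) = Gamma(7.4+62, 4.0+6) = Gamma(69.4, 10.0).
Mode of Gamma(α,β) for α≥1 is (α−1)/β = 68.4/10.0 = 6.8400.

6.8400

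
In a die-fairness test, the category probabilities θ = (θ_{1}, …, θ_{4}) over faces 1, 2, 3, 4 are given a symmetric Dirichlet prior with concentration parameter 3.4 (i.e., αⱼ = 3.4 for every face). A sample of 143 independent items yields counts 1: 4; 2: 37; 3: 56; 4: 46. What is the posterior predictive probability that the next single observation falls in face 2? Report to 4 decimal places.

The Dirichlet prior is conjugate to the Multinomial likelihood: each posterior αⱼ = prior αⱼ + observed count nⱼ.
Posterior concentration: (7.4, 40.4, 59.4, 49.4), total = 156.6.
P(next = 2 | data) = α_{2}/Σα = 0.2580.

0.2580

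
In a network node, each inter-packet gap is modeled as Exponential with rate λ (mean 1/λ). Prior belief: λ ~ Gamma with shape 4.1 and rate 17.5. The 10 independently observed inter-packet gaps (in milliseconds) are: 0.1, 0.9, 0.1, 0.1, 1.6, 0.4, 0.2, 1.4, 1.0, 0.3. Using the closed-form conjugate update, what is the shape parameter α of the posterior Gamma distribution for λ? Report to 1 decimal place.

14.1

With a Gamma(shape α, rate β) prior on the exponential rate λ, the posterior after n observations with total T = Σxᵢ is Gamma(α+n, β+T).
Sum of observations T = 6.1 milliseconds; n = 10.
Posterior: Gamma(4.1+10, 17.5+6.1) = Gamma(14.1, 23.6).
Posterior α = 14.1.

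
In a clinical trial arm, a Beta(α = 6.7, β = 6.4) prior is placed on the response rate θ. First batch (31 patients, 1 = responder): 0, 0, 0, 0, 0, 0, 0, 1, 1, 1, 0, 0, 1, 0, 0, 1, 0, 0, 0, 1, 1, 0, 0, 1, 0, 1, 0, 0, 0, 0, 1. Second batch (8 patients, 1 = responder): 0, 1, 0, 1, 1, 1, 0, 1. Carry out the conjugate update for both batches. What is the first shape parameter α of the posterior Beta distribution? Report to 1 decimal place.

21.7

The Beta prior is conjugate to a Binomial/Bernoulli likelihood; the update adds successes to α and failures to β.
After batch 1: Beta(6.7+10, 6.4+21) = Beta(16.7, 27.4).
After batch 2: Beta(16.7+5, 27.4+3) = Beta(21.7, 30.4).
Posterior α = 21.7.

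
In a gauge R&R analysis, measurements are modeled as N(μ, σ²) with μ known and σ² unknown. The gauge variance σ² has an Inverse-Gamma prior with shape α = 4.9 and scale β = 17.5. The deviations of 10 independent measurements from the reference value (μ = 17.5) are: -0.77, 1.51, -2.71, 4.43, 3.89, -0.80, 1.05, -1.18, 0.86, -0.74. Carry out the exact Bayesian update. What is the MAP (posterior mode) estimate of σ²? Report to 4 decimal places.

3.8714

With known mean μ and an Inverse-Gamma(α, β) prior on σ², the Normal likelihood is conjugate: posterior is Inv-Gamma(α + n/2, β + Σ(xᵢ−μ)²/2).
Σ(xᵢ−μ)² = (-0.77)² + (1.51)² + (-2.71)² + (4.43)² + (3.89)² + (-0.80)² + (1.05)² + (-1.18)² + (0.86)² + (-0.74)² = 49.3962.
Posterior: Inv-Gamma(4.9 + 10/2, 17.5 + 49.3962/2) = Inv-Gamma(9.90, 42.19810).
Mode = β/(α+1) = 42.19810/10.90 = 3.8714.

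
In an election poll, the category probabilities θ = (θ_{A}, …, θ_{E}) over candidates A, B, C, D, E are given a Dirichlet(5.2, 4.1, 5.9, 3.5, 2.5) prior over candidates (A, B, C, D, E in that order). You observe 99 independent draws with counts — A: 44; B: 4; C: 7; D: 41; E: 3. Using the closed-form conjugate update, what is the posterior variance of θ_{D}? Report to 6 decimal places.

The Dirichlet prior is conjugate to the Multinomial likelihood: each posterior αⱼ = prior αⱼ + observed count nⱼ.
Posterior concentration: (49.2, 8.1, 12.9, 44.5, 5.5), total = 120.2.
Var[θ_j] = α_j(Σα−α_j)/((Σα)²(Σα+1)) = 44.5·75.7/(120.2²·121.2) = 0.001924.

0.001924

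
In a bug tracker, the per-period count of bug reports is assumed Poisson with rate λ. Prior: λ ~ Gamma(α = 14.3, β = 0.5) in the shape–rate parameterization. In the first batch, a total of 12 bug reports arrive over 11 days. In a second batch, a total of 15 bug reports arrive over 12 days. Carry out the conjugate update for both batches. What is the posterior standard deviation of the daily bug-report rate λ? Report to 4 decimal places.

0.2735

With a Gamma(shape α, rate β) prior, the Poisson likelihood is conjugate: the posterior is Gamma(α + ΣXᵢ, β + n).
After batch 1: Gamma(α+S, β+n) = Gamma(14.3+12, 0.5+11) = Gamma(26.3, 11.5).
After batch 2: Gamma(α+S, β+n) = Gamma(26.3+15, 11.5+12) = Gamma(41.3, 23.5).
SD = √α/β = √41.3/23.5 = 0.2735.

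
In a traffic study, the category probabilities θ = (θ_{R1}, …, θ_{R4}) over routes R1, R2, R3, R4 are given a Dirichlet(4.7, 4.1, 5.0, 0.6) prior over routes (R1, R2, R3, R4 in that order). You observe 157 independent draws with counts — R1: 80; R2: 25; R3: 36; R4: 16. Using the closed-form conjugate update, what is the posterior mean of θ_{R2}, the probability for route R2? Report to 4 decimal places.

The Dirichlet prior is conjugate to the Multinomial likelihood: each posterior αⱼ = prior αⱼ + observed count nⱼ.
Posterior concentration: (84.7, 29.1, 41.0, 16.6), total = 171.4.
E[θ_{R2}|data] = α_{R2}/Σα = 29.1/171.4 = 0.1698.

0.1698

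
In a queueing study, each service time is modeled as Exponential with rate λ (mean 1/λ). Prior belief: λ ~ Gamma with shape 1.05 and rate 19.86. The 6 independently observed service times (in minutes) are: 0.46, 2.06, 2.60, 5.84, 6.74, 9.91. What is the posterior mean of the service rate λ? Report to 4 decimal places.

0.1485

With a Gamma(shape α, rate β) prior on the exponential rate λ, the posterior after n observations with total T = Σxᵢ is Gamma(α+n, β+T).
Sum of observations T = 27.61 minutes; n = 6.
Posterior: Gamma(1.05+6, 19.86+27.61) = Gamma(7.05, 47.47).
Posterior mean of λ = α/β = 7.05/47.47 = 0.1485.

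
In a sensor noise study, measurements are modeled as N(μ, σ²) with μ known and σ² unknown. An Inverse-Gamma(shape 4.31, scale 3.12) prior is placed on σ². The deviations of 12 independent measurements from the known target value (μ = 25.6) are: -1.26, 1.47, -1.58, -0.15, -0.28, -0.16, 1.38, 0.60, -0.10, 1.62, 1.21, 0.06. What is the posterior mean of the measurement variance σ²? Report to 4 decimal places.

With known mean μ and an Inverse-Gamma(α, β) prior on σ², the Normal likelihood is conjugate: posterior is Inv-Gamma(α + n/2, β + Σ(xᵢ−μ)²/2).
Σ(xᵢ−μ)² = (-1.26)² + (1.47)² + (-1.58)² + (-0.15)² + (-0.28)² + (-0.16)² + (1.38)² + (0.60)² + (-0.10)² + (1.62)² + (1.21)² + (0.06)² = 12.7379.
Posterior: Inv-Gamma(4.31 + 12/2, 3.12 + 12.7379/2) = Inv-Gamma(10.31, 9.48895).
E[σ²|data] = β/(α−1) = 9.48895/9.31 = 1.0192.

1.0192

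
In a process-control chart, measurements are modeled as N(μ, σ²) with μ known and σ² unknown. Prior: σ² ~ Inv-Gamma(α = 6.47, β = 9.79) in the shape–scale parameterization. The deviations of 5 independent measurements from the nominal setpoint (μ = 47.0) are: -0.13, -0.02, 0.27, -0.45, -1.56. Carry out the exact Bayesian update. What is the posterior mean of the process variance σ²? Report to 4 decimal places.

With known mean μ and an Inverse-Gamma(α, β) prior on σ², the Normal likelihood is conjugate: posterior is Inv-Gamma(α + n/2, β + Σ(xᵢ−μ)²/2).
Σ(xᵢ−μ)² = (-0.13)² + (-0.02)² + (0.27)² + (-0.45)² + (-1.56)² = 2.7263.
Posterior: Inv-Gamma(6.47 + 5/2, 9.79 + 2.7263/2) = Inv-Gamma(8.97, 11.15315).
E[σ²|data] = β/(α−1) = 11.15315/7.97 = 1.3994.

1.3994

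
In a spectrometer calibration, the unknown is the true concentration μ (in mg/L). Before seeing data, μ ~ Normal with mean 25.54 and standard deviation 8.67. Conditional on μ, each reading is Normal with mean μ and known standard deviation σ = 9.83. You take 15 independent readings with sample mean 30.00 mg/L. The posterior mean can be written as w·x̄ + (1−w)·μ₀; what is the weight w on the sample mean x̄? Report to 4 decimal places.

0.9211

For Normal data with known variance σ², a Normal(μ₀, σ₀²) prior on μ is conjugate. Posterior precision = 1/σ₀² + n/σ²; posterior mean is the precision-weighted average of μ₀ and x̄.
σ₀² = 8.67² = 75.1689, σ² = 9.83² = 96.6289. Prior precision 1/σ₀² = 1/75.1689; data precision n/σ² = 15/96.6289.
w = (n/σ²)/(1/σ₀² + n/σ²) = n·σ₀²/(σ² + n·σ₀²) = 15·75.1689/(96.6289 + 15·75.1689) = 1127.5335/1224.1624 = 0.9211.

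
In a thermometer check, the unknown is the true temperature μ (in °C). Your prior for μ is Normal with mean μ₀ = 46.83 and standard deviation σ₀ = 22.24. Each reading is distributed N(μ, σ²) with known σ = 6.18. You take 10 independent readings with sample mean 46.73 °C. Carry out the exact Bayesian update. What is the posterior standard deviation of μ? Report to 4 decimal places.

1.9468

For Normal data with known variance σ², a Normal(μ₀, σ₀²) prior on μ is conjugate. Posterior precision = 1/σ₀² + n/σ²; posterior mean is the precision-weighted average of μ₀ and x̄.
σ₀² = 22.24² = 494.6176, σ² = 6.18² = 38.1924; σ² + n·σ₀² = 38.1924 + 10·494.6176 = 4984.3684.
Posterior precision = 1/σ₀² + n/σ² = 1/494.6176 + 10/38.1924 = (σ² + n·σ₀²)/(σ₀²σ²) = 4984.3684/(494.6176·38.1924); posterior variance σₙ² = σ₀²σ²/(σ² + n·σ₀²) = 494.6176·38.1924/4984.3684 = 3.789975.
Posterior SD = √σₙ² = √(494.6176·38.1924/4984.3684) = 1.9468.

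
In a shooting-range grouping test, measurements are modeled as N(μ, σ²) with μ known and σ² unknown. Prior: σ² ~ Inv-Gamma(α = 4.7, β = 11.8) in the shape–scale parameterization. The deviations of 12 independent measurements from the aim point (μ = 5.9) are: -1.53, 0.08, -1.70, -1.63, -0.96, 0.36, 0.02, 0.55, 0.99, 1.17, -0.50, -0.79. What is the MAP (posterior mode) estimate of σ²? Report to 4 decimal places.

With known mean μ and an Inverse-Gamma(α, β) prior on σ², the Normal likelihood is conjugate: posterior is Inv-Gamma(α + n/2, β + Σ(xᵢ−μ)²/2).
Σ(xᵢ−μ)² = (-1.53)² + (0.08)² + (-1.70)² + (-1.63)² + (-0.96)² + (0.36)² + (0.02)² + (0.55)² + (0.99)² + (1.17)² + (-0.50)² + (-0.79)² = 12.4714.
Posterior: Inv-Gamma(4.7 + 12/2, 11.8 + 12.4714/2) = Inv-Gamma(10.70, 18.03570).
Mode = β/(α+1) = 18.03570/11.70 = 1.5415.

1.5415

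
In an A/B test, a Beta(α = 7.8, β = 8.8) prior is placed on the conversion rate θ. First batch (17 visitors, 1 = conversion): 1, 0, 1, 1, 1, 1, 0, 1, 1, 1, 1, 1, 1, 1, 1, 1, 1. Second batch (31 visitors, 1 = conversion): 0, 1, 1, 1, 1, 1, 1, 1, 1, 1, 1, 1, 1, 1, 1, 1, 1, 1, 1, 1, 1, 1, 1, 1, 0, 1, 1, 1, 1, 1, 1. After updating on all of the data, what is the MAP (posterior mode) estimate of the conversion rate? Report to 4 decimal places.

0.8115

The Beta prior is conjugate to a Binomial/Bernoulli likelihood; the update adds successes to α and failures to β.
After batch 1: Beta(7.8+15, 8.8+2) = Beta(22.8, 10.8).
After batch 2: Beta(22.8+29, 10.8+2) = Beta(51.8, 12.8).
Mode of Beta(a,b) for a,b>1 is (a−1)/(a+b−2) = 50.8/62.6 = 0.8115.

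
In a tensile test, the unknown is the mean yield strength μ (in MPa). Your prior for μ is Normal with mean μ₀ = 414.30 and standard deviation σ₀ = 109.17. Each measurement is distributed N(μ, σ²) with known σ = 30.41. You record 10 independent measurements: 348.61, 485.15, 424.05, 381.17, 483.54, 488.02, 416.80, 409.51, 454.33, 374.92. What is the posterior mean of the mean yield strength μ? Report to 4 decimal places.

For Normal data with known variance σ², a Normal(μ₀, σ₀²) prior on μ is conjugate. Posterior precision = 1/σ₀² + n/σ²; posterior mean is the precision-weighted average of μ₀ and x̄.
Σxᵢ = 348.61 + 485.15 + 424.05 + 381.17 + 483.54 + 488.02 + 416.80 + 409.51 + 454.33 + 374.92 = 4266.1, so n·x̄ = 4266.1.
σ₀² = 109.17² = 11918.0889, σ² = 30.41² = 924.7681; σ² + n·σ₀² = 924.7681 + 10·11918.0889 = 120105.6571.
Posterior mean = (μ₀/σ₀² + n·x̄/σ²)/(1/σ₀² + n/σ²) = (σ²·μ₀ + σ₀²·n·x̄)/(σ² + n·σ₀²) = (924.7681·414.30 + 11918.0889·4266.1)/120105.6571 = 51226890.48012/120105.6571 = 426.5152.

426.5152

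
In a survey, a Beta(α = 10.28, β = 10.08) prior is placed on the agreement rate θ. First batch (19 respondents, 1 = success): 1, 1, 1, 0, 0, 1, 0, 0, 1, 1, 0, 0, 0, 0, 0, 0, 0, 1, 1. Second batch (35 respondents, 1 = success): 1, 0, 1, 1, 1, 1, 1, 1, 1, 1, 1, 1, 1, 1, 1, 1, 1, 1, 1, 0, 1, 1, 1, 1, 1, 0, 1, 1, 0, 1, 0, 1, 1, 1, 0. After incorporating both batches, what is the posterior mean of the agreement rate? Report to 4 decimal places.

0.6358

The Beta prior is conjugate to a Binomial/Bernoulli likelihood; the update adds successes to α and failures to β.
After batch 1: Beta(10.28+8, 10.08+11) = Beta(18.28, 21.08).
After batch 2: Beta(18.28+29, 21.08+6) = Beta(47.28, 27.08).
Posterior mean = α/(α+β) = 47.28/74.36 = 0.6358.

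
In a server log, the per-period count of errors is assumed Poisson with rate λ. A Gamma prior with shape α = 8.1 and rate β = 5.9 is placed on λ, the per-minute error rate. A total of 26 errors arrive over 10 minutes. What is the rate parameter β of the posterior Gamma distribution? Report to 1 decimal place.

15.9

With a Gamma(shape α, rate β) prior, the Poisson likelihood is conjugate: the posterior is Gamma(α + ΣXᵢ, β + n).
Posterior: Gamma(α+S, β+n) = Gamma(8.1+26, 5.9+10) = Gamma(34.1, 15.9).
Posterior β = 15.9.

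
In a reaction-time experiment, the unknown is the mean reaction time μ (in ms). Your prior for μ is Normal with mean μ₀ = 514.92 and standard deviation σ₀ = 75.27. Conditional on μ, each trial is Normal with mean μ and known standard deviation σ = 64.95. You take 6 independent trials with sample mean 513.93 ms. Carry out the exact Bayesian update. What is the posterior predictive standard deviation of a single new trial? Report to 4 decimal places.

69.5986

For Normal data with known variance σ², a Normal(μ₀, σ₀²) prior on μ is conjugate. Posterior precision = 1/σ₀² + n/σ²; posterior mean is the precision-weighted average of μ₀ and x̄.
σ₀² = 75.27² = 5665.5729, σ² = 64.95² = 4218.5025; σ² + n·σ₀² = 4218.5025 + 6·5665.5729 = 38211.9399.
Posterior precision = 1/σ₀² + n/σ² = 1/5665.5729 + 6/4218.5025 = (σ² + n·σ₀²)/(σ₀²σ²) = 38211.9399/(5665.5729·4218.5025); posterior variance σₙ² = σ₀²σ²/(σ² + n·σ₀²) = 5665.5729·4218.5025/38211.9399 = 625.465064.
Predictive variance for one new observation = σₙ² + σ² = 5665.5729·4218.5025/38211.9399 + 4218.5025 = σ²·(σ₀² + 38211.9399)/38211.9399 = 4218.5025·43877.5128/38211.9399 = 4843.967564; SD = √(4218.5025·43877.5128/38211.9399) = 69.5986.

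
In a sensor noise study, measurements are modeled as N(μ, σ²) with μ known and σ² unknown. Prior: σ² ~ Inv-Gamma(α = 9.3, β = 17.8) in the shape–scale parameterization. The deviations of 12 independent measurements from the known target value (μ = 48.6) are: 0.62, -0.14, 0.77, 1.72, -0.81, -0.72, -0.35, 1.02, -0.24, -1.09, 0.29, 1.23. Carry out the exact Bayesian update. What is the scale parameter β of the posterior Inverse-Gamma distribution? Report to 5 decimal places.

With known mean μ and an Inverse-Gamma(α, β) prior on σ², the Normal likelihood is conjugate: posterior is Inv-Gamma(α + n/2, β + Σ(xᵢ−μ)²/2).
Σ(xᵢ−μ)² = (0.62)² + (-0.14)² + (0.77)² + (1.72)² + (-0.81)² + (-0.72)² + (-0.35)² + (1.02)² + (-0.24)² + (-1.09)² + (0.29)² + (1.23)² = 9.1354.
Posterior: Inv-Gamma(9.3 + 12/2, 17.8 + 9.1354/2) = Inv-Gamma(15.30, 22.36770).
Posterior β = 22.36770.

22.36770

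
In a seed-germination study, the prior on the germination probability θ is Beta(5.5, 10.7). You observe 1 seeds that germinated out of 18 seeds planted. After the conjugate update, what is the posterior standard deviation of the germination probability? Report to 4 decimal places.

0.0661

The Beta prior is conjugate to a Binomial/Bernoulli likelihood; the update adds successes to α and failures to β.
Posterior: Beta(α+k, β+n−k) = Beta(5.5+1, 10.7+17) = Beta(6.5, 27.7).
Var = αβ/((α+β)²(α+β+1)) = 6.5·27.7/(34.2²·35.2) = 0.00437319; SD = √0.00437319 = 0.0661.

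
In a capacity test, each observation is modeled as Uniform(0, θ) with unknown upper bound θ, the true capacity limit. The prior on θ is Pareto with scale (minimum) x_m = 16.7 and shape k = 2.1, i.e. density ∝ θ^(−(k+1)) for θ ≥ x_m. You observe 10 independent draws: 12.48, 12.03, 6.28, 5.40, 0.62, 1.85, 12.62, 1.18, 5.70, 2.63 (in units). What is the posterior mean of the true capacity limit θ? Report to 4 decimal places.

A Pareto(scale x_m, shape k) prior on the upper bound θ of Uniform(0, θ) is conjugate: posterior is Pareto(max(x_m, max xᵢ), k + n).
Sample maximum = 12.62; prior scale x_m = 16.7 → posterior scale = max = 16.70.
Posterior shape = 2.1 + 10 = 12.1.
E[θ|data] = k·x_m/(k−1) = 12.1·16.70/11.1 = 18.2045.

18.2045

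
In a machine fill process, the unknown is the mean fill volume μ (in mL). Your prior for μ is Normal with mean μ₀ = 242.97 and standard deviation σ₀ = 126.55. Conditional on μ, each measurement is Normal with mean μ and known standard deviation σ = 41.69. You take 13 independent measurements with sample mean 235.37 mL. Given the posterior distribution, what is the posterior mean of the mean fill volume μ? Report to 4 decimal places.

235.4329

For Normal data with known variance σ², a Normal(μ₀, σ₀²) prior on μ is conjugate. Posterior precision = 1/σ₀² + n/σ²; posterior mean is the precision-weighted average of μ₀ and x̄.
n·x̄ = 13·235.37 = 3059.81.
σ₀² = 126.55² = 16014.9025, σ² = 41.69² = 1738.0561; σ² + n·σ₀² = 1738.0561 + 13·16014.9025 = 209931.7886.
Posterior mean = (μ₀/σ₀² + n·x̄/σ²)/(1/σ₀² + n/σ²) = (σ²·μ₀ + σ₀²·n·x̄)/(σ² + n·σ₀²) = (1738.0561·242.97 + 16014.9025·3059.81)/209931.7886 = 49424854.309142/209931.7886 = 235.4329.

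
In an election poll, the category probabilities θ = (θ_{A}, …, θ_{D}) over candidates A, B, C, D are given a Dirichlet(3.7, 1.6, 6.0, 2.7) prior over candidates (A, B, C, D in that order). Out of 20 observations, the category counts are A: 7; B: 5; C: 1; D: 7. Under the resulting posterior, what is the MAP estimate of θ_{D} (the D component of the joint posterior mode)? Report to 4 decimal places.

0.2900

The Dirichlet prior is conjugate to the Multinomial likelihood: each posterior αⱼ = prior αⱼ + observed count nⱼ.
Posterior concentration: (10.7, 6.6, 7.0, 9.7), total = 34.0.
Joint mode component: (α_{D}−1)/(Σα−K) = 8.7/30.0 = 0.2900.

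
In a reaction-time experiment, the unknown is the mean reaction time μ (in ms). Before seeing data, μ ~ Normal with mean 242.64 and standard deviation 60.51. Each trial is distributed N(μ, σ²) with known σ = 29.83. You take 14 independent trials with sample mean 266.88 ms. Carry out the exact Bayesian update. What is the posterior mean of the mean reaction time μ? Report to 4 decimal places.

266.4664

For Normal data with known variance σ², a Normal(μ₀, σ₀²) prior on μ is conjugate. Posterior precision = 1/σ₀² + n/σ²; posterior mean is the precision-weighted average of μ₀ and x̄.
n·x̄ = 14·266.88 = 3736.32.
σ₀² = 60.51² = 3661.4601, σ² = 29.83² = 889.8289; σ² + n·σ₀² = 889.8289 + 14·3661.4601 = 52150.2703.
Posterior mean = (μ₀/σ₀² + n·x̄/σ²)/(1/σ₀² + n/σ²) = (σ²·μ₀ + σ₀²·n·x̄)/(σ² + n·σ₀²) = (889.8289·242.64 + 3661.4601·3736.32)/52150.2703 = 13896294.685128/52150.2703 = 266.4664.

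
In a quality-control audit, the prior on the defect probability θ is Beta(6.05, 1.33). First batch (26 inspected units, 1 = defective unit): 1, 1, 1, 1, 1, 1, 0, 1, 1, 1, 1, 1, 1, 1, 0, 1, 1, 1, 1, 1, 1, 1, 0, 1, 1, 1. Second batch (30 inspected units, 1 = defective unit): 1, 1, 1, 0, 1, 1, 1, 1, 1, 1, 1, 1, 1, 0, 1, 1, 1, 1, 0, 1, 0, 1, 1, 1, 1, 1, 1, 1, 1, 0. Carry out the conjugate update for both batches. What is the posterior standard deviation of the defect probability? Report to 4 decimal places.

The Beta prior is conjugate to a Binomial/Bernoulli likelihood; the update adds successes to α and failures to β.
After batch 1: Beta(6.05+23, 1.33+3) = Beta(29.05, 4.33).
After batch 2: Beta(29.05+25, 4.33+5) = Beta(54.05, 9.33).
Var = αβ/((α+β)²(α+β+1)) = 54.05·9.33/(63.38²·64.38) = 0.00194994; SD = √0.00194994 = 0.0442.

0.0442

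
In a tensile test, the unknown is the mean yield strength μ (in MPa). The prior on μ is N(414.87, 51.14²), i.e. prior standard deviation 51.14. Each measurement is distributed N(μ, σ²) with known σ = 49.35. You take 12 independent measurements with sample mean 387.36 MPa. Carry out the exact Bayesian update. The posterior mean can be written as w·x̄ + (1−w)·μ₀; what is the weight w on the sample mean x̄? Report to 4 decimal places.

For Normal data with known variance σ², a Normal(μ₀, σ₀²) prior on μ is conjugate. Posterior precision = 1/σ₀² + n/σ²; posterior mean is the precision-weighted average of μ₀ and x̄.
σ₀² = 51.14² = 2615.2996, σ² = 49.35² = 2435.4225. Prior precision 1/σ₀² = 1/2615.2996; data precision n/σ² = 12/2435.4225.
w = (n/σ²)/(1/σ₀² + n/σ²) = n·σ₀²/(σ² + n·σ₀²) = 12·2615.2996/(2435.4225 + 12·2615.2996) = 31383.5952/33819.0177 = 0.9280.

0.9280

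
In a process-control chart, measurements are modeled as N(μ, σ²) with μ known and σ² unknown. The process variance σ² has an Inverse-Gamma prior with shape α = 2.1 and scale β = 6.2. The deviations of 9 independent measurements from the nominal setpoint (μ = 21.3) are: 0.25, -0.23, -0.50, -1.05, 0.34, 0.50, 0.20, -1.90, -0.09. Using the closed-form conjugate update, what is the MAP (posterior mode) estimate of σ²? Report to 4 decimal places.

With known mean μ and an Inverse-Gamma(α, β) prior on σ², the Normal likelihood is conjugate: posterior is Inv-Gamma(α + n/2, β + Σ(xᵢ−μ)²/2).
Σ(xᵢ−μ)² = (0.25)² + (-0.23)² + (-0.50)² + (-1.05)² + (0.34)² + (0.50)² + (0.20)² + (-1.90)² + (-0.09)² = 5.4916.
Posterior: Inv-Gamma(2.1 + 9/2, 6.2 + 5.4916/2) = Inv-Gamma(6.60, 8.94580).
Mode = β/(α+1) = 8.94580/7.60 = 1.1771.

1.1771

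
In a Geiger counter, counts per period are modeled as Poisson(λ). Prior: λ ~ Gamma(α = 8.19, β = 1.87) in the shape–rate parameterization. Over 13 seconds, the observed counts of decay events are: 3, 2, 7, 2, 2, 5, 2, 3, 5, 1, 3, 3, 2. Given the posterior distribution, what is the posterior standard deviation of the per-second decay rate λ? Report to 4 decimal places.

With a Gamma(shape α, rate β) prior, the Poisson likelihood is conjugate: the posterior is Gamma(α + ΣXᵢ, β + n).
Sum of counts S = 40 over n = 13 seconds.
Posterior: Gamma(α+S, β+n) = Gamma(8.19+40, 1.87+13) = Gamma(48.19, 14.87).
SD = √α/β = √48.19/14.87 = 0.4668.

0.4668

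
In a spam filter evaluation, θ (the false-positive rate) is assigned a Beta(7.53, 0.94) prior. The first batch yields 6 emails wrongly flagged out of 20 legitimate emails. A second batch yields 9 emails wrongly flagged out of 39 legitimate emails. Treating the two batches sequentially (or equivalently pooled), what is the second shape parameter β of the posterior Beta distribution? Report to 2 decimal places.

44.94

The Beta prior is conjugate to a Binomial/Bernoulli likelihood; the update adds successes to α and failures to β.
After batch 1: Beta(7.53+6, 0.94+14) = Beta(13.53, 14.94).
After batch 2: Beta(13.53+9, 14.94+30) = Beta(22.53, 44.94).
Posterior β = 44.94.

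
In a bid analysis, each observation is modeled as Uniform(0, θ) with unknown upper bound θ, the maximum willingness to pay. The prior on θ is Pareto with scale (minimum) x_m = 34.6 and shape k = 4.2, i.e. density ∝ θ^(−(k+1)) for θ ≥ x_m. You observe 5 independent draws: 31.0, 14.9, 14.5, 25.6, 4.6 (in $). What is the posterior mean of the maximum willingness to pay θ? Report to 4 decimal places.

A Pareto(scale x_m, shape k) prior on the upper bound θ of Uniform(0, θ) is conjugate: posterior is Pareto(max(x_m, max xᵢ), k + n).
Sample maximum = 31.0; prior scale x_m = 34.6 → posterior scale = max = 34.6.
Posterior shape = 4.2 + 5 = 9.2.
E[θ|data] = k·x_m/(k−1) = 9.2·34.6/8.2 = 38.8195.

38.8195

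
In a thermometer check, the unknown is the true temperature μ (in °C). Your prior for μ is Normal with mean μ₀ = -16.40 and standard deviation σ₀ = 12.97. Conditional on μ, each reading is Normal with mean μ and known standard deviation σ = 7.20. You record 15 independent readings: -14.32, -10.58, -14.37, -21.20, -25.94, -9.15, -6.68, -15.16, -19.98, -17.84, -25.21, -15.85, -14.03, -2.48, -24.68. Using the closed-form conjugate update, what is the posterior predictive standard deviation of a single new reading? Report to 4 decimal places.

For Normal data with known variance σ², a Normal(μ₀, σ₀²) prior on μ is conjugate. Posterior precision = 1/σ₀² + n/σ²; posterior mean is the precision-weighted average of μ₀ and x̄.
σ₀² = 12.97² = 168.2209, σ² = 7.20² = 51.84; σ² + n·σ₀² = 51.84 + 15·168.2209 = 2575.1535.
Posterior precision = 1/σ₀² + n/σ² = 1/168.2209 + 15/51.84 = (σ² + n·σ₀²)/(σ₀²σ²) = 2575.1535/(168.2209·51.84); posterior variance σₙ² = σ₀²σ²/(σ² + n·σ₀²) = 168.2209·51.84/2575.1535 = 3.386428.
Predictive variance for one new observation = σₙ² + σ² = 168.2209·51.84/2575.1535 + 51.84 = σ²·(σ₀² + 2575.1535)/2575.1535 = 51.84·2743.3744/2575.1535 = 55.226428; SD = √(51.84·2743.3744/2575.1535) = 7.4314.

7.4314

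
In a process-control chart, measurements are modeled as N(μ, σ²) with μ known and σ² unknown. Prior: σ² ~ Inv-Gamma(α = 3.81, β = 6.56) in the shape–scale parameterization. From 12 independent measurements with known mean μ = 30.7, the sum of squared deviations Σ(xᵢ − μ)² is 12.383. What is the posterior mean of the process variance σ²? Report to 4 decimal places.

With known mean μ and an Inverse-Gamma(α, β) prior on σ², the Normal likelihood is conjugate: posterior is Inv-Gamma(α + n/2, β + Σ(xᵢ−μ)²/2).
Posterior: Inv-Gamma(3.81 + 12/2, 6.56 + 12.383/2) = Inv-Gamma(9.81, 12.7515).
E[σ²|data] = β/(α−1) = 12.7515/8.81 = 1.4474.

1.4474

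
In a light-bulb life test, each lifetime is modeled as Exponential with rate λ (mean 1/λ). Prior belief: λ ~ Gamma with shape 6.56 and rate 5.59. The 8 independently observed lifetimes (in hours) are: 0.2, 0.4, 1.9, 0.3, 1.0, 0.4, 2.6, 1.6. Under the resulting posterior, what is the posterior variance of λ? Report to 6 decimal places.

0.074392

With a Gamma(shape α, rate β) prior on the exponential rate λ, the posterior after n observations with total T = Σxᵢ is Gamma(α+n, β+T).
Sum of observations T = 8.4 hours; n = 8.
Posterior: Gamma(6.56+8, 5.59+8.4) = Gamma(14.56, 13.99).
Var = α/β² = 0.074392.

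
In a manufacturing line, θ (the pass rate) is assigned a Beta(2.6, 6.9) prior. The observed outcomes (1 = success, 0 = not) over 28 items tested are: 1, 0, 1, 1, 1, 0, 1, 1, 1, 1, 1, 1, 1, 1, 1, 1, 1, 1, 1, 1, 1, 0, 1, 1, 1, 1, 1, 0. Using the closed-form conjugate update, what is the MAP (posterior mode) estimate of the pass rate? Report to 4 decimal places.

0.7211

The Beta prior is conjugate to a Binomial/Bernoulli likelihood; the update adds successes to α and failures to β.
Posterior: Beta(α+k, β+n−k) = Beta(2.6+24, 6.9+4) = Beta(26.6, 10.9).
Mode of Beta(a,b) for a,b>1 is (a−1)/(a+b−2) = 25.6/35.5 = 0.7211.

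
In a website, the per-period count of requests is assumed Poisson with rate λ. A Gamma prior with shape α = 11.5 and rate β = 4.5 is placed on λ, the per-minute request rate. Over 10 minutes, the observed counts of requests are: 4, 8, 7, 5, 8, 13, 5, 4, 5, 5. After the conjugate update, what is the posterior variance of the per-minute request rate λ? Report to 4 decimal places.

With a Gamma(shape α, rate β) prior, the Poisson likelihood is conjugate: the posterior is Gamma(α + ΣXᵢ, β + n).
Sum of counts S = 64 over n = 10 minutes.
Posterior: Gamma(α+S, β+n) = Gamma(11.5+64, 4.5+10) = Gamma(75.5, 14.5).
Var = α/β² = 75.5/14.5² = 0.3591.

0.3591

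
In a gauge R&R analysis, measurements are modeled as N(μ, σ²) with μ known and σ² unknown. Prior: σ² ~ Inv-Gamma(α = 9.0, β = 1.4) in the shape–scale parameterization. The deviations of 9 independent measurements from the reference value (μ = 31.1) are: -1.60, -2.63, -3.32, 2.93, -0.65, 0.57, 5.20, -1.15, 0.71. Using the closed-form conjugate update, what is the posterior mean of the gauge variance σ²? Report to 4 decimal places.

2.4599

With known mean μ and an Inverse-Gamma(α, β) prior on σ², the Normal likelihood is conjugate: posterior is Inv-Gamma(α + n/2, β + Σ(xᵢ−μ)²/2).
Σ(xᵢ−μ)² = (-1.60)² + (-2.63)² + (-3.32)² + (2.93)² + (-0.65)² + (0.57)² + (5.20)² + (-1.15)² + (0.71)² = 58.6982.
Posterior: Inv-Gamma(9.0 + 9/2, 1.4 + 58.6982/2) = Inv-Gamma(13.50, 30.74910).
E[σ²|data] = β/(α−1) = 30.74910/12.50 = 2.4599.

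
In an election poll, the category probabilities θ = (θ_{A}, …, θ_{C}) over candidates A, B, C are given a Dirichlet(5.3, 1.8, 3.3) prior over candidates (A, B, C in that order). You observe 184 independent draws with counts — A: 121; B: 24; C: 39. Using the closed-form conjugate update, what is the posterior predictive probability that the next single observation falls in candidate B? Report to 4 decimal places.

0.1327

The Dirichlet prior is conjugate to the Multinomial likelihood: each posterior αⱼ = prior αⱼ + observed count nⱼ.
Posterior concentration: (126.3, 25.8, 42.3), total = 194.4.
P(next = B | data) = α_{B}/Σα = 0.1327.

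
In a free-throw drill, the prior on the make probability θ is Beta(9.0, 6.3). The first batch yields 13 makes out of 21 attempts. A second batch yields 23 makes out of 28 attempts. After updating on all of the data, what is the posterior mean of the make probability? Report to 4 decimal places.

0.6998

The Beta prior is conjugate to a Binomial/Bernoulli likelihood; the update adds successes to α and failures to β.
After batch 1: Beta(9.0+13, 6.3+8) = Beta(22.0, 14.3).
After batch 2: Beta(22.0+23, 14.3+5) = Beta(45.0, 19.3).
Posterior mean = α/(α+β) = 45.0/64.3 = 0.6998.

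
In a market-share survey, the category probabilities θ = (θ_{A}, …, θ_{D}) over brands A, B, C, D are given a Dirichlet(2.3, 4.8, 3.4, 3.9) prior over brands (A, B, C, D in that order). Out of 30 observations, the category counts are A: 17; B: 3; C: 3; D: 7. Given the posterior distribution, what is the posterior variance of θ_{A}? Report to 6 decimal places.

The Dirichlet prior is conjugate to the Multinomial likelihood: each posterior αⱼ = prior αⱼ + observed count nⱼ.
Posterior concentration: (19.3, 7.8, 6.4, 10.9), total = 44.4.
Var[θ_j] = α_j(Σα−α_j)/((Σα)²(Σα+1)) = 19.3·25.1/(44.4²·45.4) = 0.005413.

0.005413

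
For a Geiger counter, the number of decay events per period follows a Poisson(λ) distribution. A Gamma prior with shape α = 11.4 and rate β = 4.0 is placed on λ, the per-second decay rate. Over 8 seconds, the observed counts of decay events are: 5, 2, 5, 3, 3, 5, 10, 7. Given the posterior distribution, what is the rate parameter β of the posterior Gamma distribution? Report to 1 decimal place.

12.0

With a Gamma(shape α, rate β) prior, the Poisson likelihood is conjugate: the posterior is Gamma(α + ΣXᵢ, β + n).
Sum of counts S = 40 over n = 8 seconds.
Posterior: Gamma(α+S, β+n) = Gamma(11.4+40, 4.0+8) = Gamma(51.4, 12.0).
Posterior β = 12.0.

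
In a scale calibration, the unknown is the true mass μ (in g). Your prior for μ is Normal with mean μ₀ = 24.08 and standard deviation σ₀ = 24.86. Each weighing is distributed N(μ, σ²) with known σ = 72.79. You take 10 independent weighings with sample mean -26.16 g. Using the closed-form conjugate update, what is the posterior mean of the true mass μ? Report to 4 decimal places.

-2.9698

For Normal data with known variance σ², a Normal(μ₀, σ₀²) prior on μ is conjugate. Posterior precision = 1/σ₀² + n/σ²; posterior mean is the precision-weighted average of μ₀ and x̄.
n·x̄ = 10·(-26.16) = -261.6.
σ₀² = 24.86² = 618.0196, σ² = 72.79² = 5298.3841; σ² + n·σ₀² = 5298.3841 + 10·618.0196 = 11478.5801.
Posterior mean = (μ₀/σ₀² + n·x̄/σ²)/(1/σ₀² + n/σ²) = (σ²·μ₀ + σ₀²·n·x̄)/(σ² + n·σ₀²) = (5298.3841·24.08 + 618.0196·(-261.6))/11478.5801 = -34088.838232/11478.5801 = -2.9698.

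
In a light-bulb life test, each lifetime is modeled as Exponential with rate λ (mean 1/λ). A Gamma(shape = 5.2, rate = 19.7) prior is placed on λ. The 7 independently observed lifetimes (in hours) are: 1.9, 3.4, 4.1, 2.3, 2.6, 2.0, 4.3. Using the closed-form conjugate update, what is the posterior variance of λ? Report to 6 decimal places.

0.007512

With a Gamma(shape α, rate β) prior on the exponential rate λ, the posterior after n observations with total T = Σxᵢ is Gamma(α+n, β+T).
Sum of observations T = 20.6 hours; n = 7.
Posterior: Gamma(5.2+7, 19.7+20.6) = Gamma(12.2, 40.3).
Var = α/β² = 0.007512.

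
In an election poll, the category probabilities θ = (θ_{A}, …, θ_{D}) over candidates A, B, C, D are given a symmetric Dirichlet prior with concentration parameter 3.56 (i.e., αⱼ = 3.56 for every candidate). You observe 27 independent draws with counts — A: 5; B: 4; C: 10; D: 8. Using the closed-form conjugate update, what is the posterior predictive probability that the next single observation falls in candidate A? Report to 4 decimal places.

The Dirichlet prior is conjugate to the Multinomial likelihood: each posterior αⱼ = prior αⱼ + observed count nⱼ.
Posterior concentration: (8.56, 7.56, 13.56, 11.56), total = 41.24.
P(next = A | data) = α_{A}/Σα = 0.2076.

0.2076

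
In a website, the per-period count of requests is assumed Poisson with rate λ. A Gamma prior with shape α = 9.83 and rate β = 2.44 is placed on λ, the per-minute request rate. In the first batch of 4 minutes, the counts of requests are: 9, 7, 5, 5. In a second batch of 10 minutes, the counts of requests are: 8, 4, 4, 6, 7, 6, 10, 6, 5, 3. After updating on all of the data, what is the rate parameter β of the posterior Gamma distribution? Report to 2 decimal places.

With a Gamma(shape α, rate β) prior, the Poisson likelihood is conjugate: the posterior is Gamma(α + ΣXᵢ, β + n).
Batch 1: sum of counts S = 26 over n = 4 minutes.
After batch 1: Gamma(α+S, β+n) = Gamma(9.83+26, 2.44+4) = Gamma(35.83, 6.44).
Batch 2: sum of counts S = 59 over n = 10 minutes.
After batch 2: Gamma(α+S, β+n) = Gamma(35.83+59, 6.44+10) = Gamma(94.83, 16.44).
Posterior β = 16.44.

16.44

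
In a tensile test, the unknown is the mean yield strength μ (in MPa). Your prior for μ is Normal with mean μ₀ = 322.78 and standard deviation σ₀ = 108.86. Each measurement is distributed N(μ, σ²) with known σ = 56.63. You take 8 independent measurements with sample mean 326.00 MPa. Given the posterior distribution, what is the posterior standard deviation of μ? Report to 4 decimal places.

For Normal data with known variance σ², a Normal(μ₀, σ₀²) prior on μ is conjugate. Posterior precision = 1/σ₀² + n/σ²; posterior mean is the precision-weighted average of μ₀ and x̄.
σ₀² = 108.86² = 11850.4996, σ² = 56.63² = 3206.9569; σ² + n·σ₀² = 3206.9569 + 8·11850.4996 = 98010.9537.
Posterior precision = 1/σ₀² + n/σ² = 1/11850.4996 + 8/3206.9569 = (σ² + n·σ₀²)/(σ₀²σ²) = 98010.9537/(11850.4996·3206.9569); posterior variance σₙ² = σ₀²σ²/(σ² + n·σ₀²) = 11850.4996·3206.9569/98010.9537 = 387.753001.
Posterior SD = √σₙ² = √(11850.4996·3206.9569/98010.9537) = 19.6914.

19.6914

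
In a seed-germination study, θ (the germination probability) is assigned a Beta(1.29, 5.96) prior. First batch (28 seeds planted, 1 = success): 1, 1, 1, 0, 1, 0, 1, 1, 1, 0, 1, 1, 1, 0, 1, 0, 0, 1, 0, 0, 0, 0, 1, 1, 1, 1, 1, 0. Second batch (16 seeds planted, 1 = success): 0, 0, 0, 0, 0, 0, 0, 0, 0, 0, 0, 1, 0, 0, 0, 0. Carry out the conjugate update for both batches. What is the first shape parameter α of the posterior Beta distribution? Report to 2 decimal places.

The Beta prior is conjugate to a Binomial/Bernoulli likelihood; the update adds successes to α and failures to β.
After batch 1: Beta(1.29+17, 5.96+11) = Beta(18.29, 16.96).
After batch 2: Beta(18.29+1, 16.96+15) = Beta(19.29, 31.96).
Posterior α = 19.29.

19.29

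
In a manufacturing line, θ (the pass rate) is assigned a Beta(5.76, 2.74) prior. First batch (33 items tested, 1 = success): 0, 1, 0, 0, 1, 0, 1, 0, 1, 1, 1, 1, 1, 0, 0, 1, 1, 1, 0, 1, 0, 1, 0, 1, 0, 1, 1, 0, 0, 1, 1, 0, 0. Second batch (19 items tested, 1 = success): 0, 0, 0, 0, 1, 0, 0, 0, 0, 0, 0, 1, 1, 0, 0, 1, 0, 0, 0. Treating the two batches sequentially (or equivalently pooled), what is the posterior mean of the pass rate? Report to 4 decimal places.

The Beta prior is conjugate to a Binomial/Bernoulli likelihood; the update adds successes to α and failures to β.
After batch 1: Beta(5.76+18, 2.74+15) = Beta(23.76, 17.74).
After batch 2: Beta(23.76+4, 17.74+15) = Beta(27.76, 32.74).
Posterior mean = α/(α+β) = 27.76/60.50 = 0.4588.

0.4588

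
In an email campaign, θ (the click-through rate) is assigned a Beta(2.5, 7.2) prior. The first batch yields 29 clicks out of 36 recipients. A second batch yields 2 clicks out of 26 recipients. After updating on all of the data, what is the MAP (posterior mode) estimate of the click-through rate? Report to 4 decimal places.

The Beta prior is conjugate to a Binomial/Bernoulli likelihood; the update adds successes to α and failures to β.
After batch 1: Beta(2.5+29, 7.2+7) = Beta(31.5, 14.2).
After batch 2: Beta(31.5+2, 14.2+24) = Beta(33.5, 38.2).
Mode of Beta(a,b) for a,b>1 is (a−1)/(a+b−2) = 32.5/69.7 = 0.4663.

0.4663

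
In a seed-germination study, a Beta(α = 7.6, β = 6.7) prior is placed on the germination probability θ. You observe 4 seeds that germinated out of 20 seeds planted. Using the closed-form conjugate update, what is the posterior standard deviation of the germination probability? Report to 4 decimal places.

The Beta prior is conjugate to a Binomial/Bernoulli likelihood; the update adds successes to α and failures to β.
Posterior: Beta(α+k, β+n−k) = Beta(7.6+4, 6.7+16) = Beta(11.6, 22.7).
Var = αβ/((α+β)²(α+β+1)) = 11.6·22.7/(34.3²·35.3) = 0.00634046; SD = √0.00634046 = 0.0796.

0.0796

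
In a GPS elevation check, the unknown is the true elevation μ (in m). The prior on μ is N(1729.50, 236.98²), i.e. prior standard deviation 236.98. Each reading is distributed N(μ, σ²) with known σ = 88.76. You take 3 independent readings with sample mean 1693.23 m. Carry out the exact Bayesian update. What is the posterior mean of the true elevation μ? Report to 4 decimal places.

1694.8503

For Normal data with known variance σ², a Normal(μ₀, σ₀²) prior on μ is conjugate. Posterior precision = 1/σ₀² + n/σ²; posterior mean is the precision-weighted average of μ₀ and x̄.
n·x̄ = 3·1693.23 = 5079.69.
σ₀² = 236.98² = 56159.5204, σ² = 88.76² = 7878.3376; σ² + n·σ₀² = 7878.3376 + 3·56159.5204 = 176356.8988.
Posterior mean = (μ₀/σ₀² + n·x̄/σ²)/(1/σ₀² + n/σ²) = (σ²·μ₀ + σ₀²·n·x̄)/(σ² + n·σ₀²) = (7878.3376·1729.50 + 56159.5204·5079.69)/176356.8988 = 298898539.059876/176356.8988 = 1694.8503.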